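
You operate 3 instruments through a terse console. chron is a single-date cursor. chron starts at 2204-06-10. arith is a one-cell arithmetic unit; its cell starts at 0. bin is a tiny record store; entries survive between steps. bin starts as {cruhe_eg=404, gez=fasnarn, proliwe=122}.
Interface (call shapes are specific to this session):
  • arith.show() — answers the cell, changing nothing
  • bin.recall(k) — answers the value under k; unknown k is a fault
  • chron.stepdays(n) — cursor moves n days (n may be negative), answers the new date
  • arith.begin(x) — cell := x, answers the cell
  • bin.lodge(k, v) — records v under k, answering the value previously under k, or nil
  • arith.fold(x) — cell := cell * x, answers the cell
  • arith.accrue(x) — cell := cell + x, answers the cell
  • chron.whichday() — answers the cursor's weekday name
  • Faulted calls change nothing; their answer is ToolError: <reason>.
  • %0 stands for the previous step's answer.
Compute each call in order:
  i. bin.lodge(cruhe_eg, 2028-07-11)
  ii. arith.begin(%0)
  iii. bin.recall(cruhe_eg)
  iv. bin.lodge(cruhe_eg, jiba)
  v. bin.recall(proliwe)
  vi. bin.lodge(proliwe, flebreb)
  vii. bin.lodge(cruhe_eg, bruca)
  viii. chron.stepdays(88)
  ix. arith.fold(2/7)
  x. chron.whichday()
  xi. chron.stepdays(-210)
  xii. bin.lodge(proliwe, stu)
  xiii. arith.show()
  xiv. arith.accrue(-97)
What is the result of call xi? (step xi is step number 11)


→ bin.lodge(k→cruhe_eg, v→2028-07-11)
← 404
→ arith.begin(x→%0)
← 404
→ bin.recall(k→cruhe_eg)
← 2028-07-11
→ bin.lodge(k→cruhe_eg, v→jiba)
← 2028-07-11
→ bin.recall(k→proliwe)
← 122
→ bin.lodge(k→proliwe, v→flebreb)
← 122
→ bin.lodge(k→cruhe_eg, v→bruca)
← jiba
→ chron.stepdays(n→88)
← 2204-09-06
→ arith.fold(x→2/7)
← 808/7
→ chron.whichday()
← Thursday
→ chron.stepdays(n→-210)
← 2204-02-09
→ bin.lodge(k→proliwe, v→stu)
← flebreb
→ arith.show()
← 808/7
→ arith.accrue(x→-97)
← 129/7

Answer: 2204-02-09


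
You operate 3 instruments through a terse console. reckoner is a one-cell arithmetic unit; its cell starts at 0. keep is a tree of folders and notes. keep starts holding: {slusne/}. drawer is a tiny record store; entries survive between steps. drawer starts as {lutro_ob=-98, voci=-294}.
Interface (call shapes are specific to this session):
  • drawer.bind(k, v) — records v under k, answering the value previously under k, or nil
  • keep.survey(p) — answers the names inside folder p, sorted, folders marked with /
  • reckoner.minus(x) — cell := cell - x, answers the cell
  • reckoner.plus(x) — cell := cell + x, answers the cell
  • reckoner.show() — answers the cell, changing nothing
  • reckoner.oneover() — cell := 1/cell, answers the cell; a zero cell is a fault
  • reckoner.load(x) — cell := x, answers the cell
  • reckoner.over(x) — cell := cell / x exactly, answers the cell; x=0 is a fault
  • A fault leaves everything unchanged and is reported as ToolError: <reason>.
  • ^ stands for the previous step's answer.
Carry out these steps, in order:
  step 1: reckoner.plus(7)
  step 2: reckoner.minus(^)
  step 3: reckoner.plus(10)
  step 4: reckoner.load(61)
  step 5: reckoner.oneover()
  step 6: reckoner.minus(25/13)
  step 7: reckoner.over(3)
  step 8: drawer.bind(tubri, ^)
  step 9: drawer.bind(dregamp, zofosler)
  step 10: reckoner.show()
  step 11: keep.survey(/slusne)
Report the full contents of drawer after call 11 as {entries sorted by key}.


[in] reckoner.plus x→7
= 7
[in] reckoner.minus x→^
= 0
[in] reckoner.plus x→10
= 10
[in] reckoner.load x→61
= 61
[in] reckoner.oneover
= 1/61
[in] reckoner.minus x→25/13
= -1512/793
[in] reckoner.over x→3
= -504/793
[in] drawer.bind k→tubri v→^
= nil
[in] drawer.bind k→dregamp v→zofosler
= nil
[in] reckoner.show
= -504/793
[in] keep.survey p→/slusne
= []

Answer: {dregamp=zofosler, lutro_ob=-98, tubri=-504/793, voci=-294}


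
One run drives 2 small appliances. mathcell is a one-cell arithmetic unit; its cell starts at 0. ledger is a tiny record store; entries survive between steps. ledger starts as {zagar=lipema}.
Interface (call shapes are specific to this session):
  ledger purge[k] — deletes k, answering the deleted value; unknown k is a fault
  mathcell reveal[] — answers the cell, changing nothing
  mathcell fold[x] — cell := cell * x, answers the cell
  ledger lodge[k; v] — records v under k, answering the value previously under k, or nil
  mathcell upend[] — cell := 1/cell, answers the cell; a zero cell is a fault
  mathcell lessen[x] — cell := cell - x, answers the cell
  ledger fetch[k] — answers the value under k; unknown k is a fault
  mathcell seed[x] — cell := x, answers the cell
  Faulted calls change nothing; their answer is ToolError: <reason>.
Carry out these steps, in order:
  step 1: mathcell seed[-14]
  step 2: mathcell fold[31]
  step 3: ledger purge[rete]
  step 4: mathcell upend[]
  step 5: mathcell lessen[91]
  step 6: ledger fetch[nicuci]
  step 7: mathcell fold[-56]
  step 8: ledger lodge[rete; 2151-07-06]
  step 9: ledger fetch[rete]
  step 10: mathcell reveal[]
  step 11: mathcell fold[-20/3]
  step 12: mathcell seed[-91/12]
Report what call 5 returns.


Answer: -39495/434

Derivation:
% mathcell seed x→-14
[out] -14
% mathcell fold x→31
[out] -434
% ledger purge k→rete
[out] ToolError: no such key rete
% mathcell upend
[out] -1/434
% mathcell lessen x→91
[out] -39495/434
% ledger fetch k→nicuci
[out] ToolError: no such key nicuci
% mathcell fold x→-56
[out] 157980/31
% ledger lodge k→rete v→2151-07-06
[out] nil
% ledger fetch k→rete
[out] 2151-07-06
% mathcell reveal
[out] 157980/31
% mathcell fold x→-20/3
[out] -1053200/31
% mathcell seed x→-91/12
[out] -91/12


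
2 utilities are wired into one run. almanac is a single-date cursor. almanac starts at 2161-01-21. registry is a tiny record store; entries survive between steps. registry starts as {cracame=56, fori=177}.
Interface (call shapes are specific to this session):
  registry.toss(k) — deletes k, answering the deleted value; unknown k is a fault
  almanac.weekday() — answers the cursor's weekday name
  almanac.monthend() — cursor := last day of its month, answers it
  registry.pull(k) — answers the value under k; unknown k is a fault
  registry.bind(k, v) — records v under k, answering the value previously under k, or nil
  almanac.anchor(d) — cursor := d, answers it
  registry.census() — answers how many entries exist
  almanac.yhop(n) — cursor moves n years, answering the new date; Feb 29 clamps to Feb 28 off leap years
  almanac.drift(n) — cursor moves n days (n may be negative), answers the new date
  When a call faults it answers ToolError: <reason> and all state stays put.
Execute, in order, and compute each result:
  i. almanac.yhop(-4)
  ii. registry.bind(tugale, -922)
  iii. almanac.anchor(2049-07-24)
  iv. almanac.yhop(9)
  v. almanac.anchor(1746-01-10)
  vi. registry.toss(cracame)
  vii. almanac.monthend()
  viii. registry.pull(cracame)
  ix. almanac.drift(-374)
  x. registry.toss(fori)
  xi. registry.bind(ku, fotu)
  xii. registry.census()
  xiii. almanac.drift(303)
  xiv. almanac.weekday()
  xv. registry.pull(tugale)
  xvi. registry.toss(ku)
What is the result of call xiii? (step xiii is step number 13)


Answer: 1745-11-21

Derivation:
I try almanac.yhop with n='-4', yielding 2157-01-21.
Next I call registry.bind with k='tugale', v='-922', yielding nil.
Next I call almanac.anchor with d='2049-07-24': 2049-07-24.
Next I call almanac.yhop with n='9', giving 2058-07-24.
Using almanac.anchor with d='1746-01-10', — result: 1746-01-10.
Using registry.toss with k='cracame', yielding 56.
I try almanac.monthend, and observe 1746-01-31.
Calling registry.pull with k='cracame', yielding ToolError: no such key cracame.
I call almanac.drift with n='-374', and observe 1745-01-22.
Now I run registry.toss with k='fori', which returns 177.
Invoking registry.bind with k='ku', v='fotu', and observe nil.
I try registry.census(), and see 2.
I call almanac.drift with n='303', — result: 1745-11-21.
Now I run almanac.weekday(), and get Sunday.
I use registry.pull with k='tugale', and observe -922.
I try registry.toss with k='ku': fotu.


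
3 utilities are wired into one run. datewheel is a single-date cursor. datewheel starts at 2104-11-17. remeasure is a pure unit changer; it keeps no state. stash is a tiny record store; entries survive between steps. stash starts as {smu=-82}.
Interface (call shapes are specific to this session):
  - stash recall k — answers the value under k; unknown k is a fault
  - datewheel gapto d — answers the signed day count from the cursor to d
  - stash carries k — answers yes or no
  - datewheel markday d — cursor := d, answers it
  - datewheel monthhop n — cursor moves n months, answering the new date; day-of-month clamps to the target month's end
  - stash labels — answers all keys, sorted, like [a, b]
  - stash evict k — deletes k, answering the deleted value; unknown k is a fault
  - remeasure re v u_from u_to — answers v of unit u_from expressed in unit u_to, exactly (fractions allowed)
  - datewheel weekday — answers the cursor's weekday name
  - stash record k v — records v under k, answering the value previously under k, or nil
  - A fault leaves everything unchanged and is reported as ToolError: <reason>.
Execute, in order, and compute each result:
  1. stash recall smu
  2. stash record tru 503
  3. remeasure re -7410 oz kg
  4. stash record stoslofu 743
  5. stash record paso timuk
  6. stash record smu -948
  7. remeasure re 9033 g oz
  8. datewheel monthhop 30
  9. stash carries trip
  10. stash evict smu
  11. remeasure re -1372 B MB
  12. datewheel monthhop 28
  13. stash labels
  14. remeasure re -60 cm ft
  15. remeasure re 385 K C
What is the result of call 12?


>>> stash recall k→smu
  -82
>>> stash record k→tru v→503
  nil
>>> remeasure re v→-7410 u_from→oz u_to→kg
  -33611194617/160000000
>>> stash record k→stoslofu v→743
  nil
>>> stash record k→paso v→timuk
  nil
>>> stash record k→smu v→-948
  -82
>>> remeasure re v→9033 u_from→g u_to→oz
  14452800000/45359237
>>> datewheel monthhop n→30
  2107-05-17
>>> stash carries k→trip
  no
>>> stash evict k→smu
  -948
>>> remeasure re v→-1372 u_from→B u_to→MB
  -343/250000
>>> datewheel monthhop n→28
  2109-09-17
>>> stash labels
  [paso, stoslofu, tru]
>>> remeasure re v→-60 u_from→cm u_to→ft
  -250/127
>>> remeasure re v→385 u_from→K u_to→C
  2237/20

Answer: 2109-09-17


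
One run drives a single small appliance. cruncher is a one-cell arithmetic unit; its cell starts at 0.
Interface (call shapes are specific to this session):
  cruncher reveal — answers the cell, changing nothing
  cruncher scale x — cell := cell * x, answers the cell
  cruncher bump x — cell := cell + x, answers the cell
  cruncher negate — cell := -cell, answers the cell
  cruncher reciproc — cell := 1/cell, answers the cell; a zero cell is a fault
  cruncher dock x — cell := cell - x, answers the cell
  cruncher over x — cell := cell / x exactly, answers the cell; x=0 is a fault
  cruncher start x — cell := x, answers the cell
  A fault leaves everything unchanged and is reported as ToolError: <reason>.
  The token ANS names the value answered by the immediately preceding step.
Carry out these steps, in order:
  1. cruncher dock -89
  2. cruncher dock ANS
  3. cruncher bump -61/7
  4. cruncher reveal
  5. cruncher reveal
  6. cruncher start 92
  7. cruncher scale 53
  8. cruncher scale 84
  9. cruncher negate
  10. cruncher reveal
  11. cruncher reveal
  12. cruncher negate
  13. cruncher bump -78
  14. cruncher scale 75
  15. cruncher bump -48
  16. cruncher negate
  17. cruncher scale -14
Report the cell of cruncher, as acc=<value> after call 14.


Answer: acc=30712950

Derivation:
-- cruncher dock(x='-89') => 89
-- cruncher dock(x='ANS') => 0
-- cruncher bump(x='-61/7') => -61/7
-- cruncher reveal() => -61/7
-- cruncher reveal() => -61/7
-- cruncher start(x='92') => 92
-- cruncher scale(x='53') => 4876
-- cruncher scale(x='84') => 409584
-- cruncher negate() => -409584
-- cruncher reveal() => -409584
-- cruncher reveal() => -409584
-- cruncher negate() => 409584
-- cruncher bump(x='-78') => 409506
-- cruncher scale(x='75') => 30712950
-- cruncher bump(x='-48') => 30712902
-- cruncher negate() => -30712902
-- cruncher scale(x='-14') => 429980628


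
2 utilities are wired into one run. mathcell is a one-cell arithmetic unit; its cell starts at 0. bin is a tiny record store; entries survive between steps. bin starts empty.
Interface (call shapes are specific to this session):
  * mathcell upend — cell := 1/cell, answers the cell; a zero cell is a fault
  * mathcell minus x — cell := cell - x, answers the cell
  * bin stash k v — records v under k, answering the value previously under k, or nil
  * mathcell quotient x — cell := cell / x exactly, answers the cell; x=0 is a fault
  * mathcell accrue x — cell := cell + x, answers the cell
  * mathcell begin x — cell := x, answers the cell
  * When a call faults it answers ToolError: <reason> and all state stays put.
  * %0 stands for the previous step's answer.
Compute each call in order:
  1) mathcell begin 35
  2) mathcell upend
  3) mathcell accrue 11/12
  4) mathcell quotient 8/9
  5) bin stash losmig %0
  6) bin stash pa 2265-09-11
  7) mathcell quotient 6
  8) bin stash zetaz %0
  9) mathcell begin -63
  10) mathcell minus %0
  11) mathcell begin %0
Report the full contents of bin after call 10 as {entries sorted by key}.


-- mathcell begin(35) => 35
-- mathcell upend() => 1/35
-- mathcell accrue(11/12) => 397/420
-- mathcell quotient(8/9) => 1191/1120
-- bin stash(losmig, %0) => nil
-- bin stash(pa, 2265-09-11) => nil
-- mathcell quotient(6) => 397/2240
-- bin stash(zetaz, %0) => nil
-- mathcell begin(-63) => -63
-- mathcell minus(%0) => 0
-- mathcell begin(%0) => 0

Answer: {losmig=1191/1120, pa=2265-09-11, zetaz=397/2240}


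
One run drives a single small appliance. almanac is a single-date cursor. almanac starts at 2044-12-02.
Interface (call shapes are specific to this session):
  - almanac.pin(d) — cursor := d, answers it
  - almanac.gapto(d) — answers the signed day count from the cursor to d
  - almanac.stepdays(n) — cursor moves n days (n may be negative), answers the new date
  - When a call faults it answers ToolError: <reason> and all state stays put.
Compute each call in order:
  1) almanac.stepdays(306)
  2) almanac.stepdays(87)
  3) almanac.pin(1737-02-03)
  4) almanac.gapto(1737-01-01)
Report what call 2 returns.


Answer: 2045-12-30

Derivation:
Next I call almanac.stepdays using n: 306, yielding 2045-10-04.
Next I call almanac.stepdays using n: 87: 2045-12-30.
I invoke almanac.pin using d: 1737-02-03, and observe 1737-02-03.
I call almanac.gapto using d: 1737-01-01, → -33.


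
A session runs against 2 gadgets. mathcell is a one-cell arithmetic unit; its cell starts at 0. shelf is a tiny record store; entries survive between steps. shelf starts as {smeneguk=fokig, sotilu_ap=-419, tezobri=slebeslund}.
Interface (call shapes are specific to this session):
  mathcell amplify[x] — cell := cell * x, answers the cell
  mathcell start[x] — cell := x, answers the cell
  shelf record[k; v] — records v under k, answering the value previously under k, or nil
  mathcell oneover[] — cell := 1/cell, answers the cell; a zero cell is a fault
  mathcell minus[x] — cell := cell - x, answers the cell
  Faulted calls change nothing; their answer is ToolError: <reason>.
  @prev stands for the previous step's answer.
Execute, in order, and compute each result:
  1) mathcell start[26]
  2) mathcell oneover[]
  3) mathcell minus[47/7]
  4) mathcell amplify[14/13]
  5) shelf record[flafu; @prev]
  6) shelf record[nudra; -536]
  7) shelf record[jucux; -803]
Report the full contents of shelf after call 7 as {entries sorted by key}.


→ mathcell start(26)
← 26
→ mathcell oneover()
← 1/26
→ mathcell minus(47/7)
← -1215/182
→ mathcell amplify(14/13)
← -1215/169
→ shelf record(flafu, @prev)
← nil
→ shelf record(nudra, -536)
← nil
→ shelf record(jucux, -803)
← nil

Answer: {flafu=-1215/169, jucux=-803, nudra=-536, smeneguk=fokig, sotilu_ap=-419, tezobri=slebeslund}


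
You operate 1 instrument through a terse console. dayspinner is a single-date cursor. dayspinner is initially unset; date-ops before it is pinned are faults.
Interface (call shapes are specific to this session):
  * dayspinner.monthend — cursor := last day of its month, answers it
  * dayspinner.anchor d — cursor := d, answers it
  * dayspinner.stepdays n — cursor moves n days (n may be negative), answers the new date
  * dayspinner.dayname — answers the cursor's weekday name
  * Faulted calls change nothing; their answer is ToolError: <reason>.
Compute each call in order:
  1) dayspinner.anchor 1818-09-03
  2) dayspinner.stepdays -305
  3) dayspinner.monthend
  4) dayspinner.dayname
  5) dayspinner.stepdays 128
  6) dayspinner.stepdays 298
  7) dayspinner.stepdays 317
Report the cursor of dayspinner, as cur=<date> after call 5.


Answer: cur=1818-04-07

Derivation:
;; 1. anchor(d=1818-09-03) == 1818-09-03
;; 2. stepdays(n=-305) == 1817-11-02
;; 3. monthend() == 1817-11-30
;; 4. dayname() == Sunday
;; 5. stepdays(n=128) == 1818-04-07
;; 6. stepdays(n=298) == 1819-01-30
;; 7. stepdays(n=317) == 1819-12-13


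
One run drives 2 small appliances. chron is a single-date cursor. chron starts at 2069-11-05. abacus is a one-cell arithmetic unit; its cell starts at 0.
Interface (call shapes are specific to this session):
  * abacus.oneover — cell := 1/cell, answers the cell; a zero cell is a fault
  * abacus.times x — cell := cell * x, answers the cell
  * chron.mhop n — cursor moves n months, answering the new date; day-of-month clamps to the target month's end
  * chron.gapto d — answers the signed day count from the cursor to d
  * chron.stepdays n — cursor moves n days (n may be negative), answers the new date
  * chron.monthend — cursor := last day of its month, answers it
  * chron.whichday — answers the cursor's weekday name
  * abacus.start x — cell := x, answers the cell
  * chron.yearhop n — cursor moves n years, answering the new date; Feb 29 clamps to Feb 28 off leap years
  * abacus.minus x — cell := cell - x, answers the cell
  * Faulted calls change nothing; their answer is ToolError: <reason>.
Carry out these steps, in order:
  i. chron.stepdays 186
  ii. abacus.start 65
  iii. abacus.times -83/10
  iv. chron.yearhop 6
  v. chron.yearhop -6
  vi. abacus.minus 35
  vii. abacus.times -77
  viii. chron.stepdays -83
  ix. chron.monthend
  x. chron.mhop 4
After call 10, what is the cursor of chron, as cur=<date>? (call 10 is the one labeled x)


·→ chron.stepdays(186)
·← 2070-05-10
·→ abacus.start(65)
·← 65
·→ abacus.times(-83/10)
·← -1079/2
·→ chron.yearhop(6)
·← 2076-05-10
·→ chron.yearhop(-6)
·← 2070-05-10
·→ abacus.minus(35)
·← -1149/2
·→ abacus.times(-77)
·← 88473/2
·→ chron.stepdays(-83)
·← 2070-02-16
·→ chron.monthend()
·← 2070-02-28
·→ chron.mhop(4)
·← 2070-06-28

Answer: cur=2070-06-28


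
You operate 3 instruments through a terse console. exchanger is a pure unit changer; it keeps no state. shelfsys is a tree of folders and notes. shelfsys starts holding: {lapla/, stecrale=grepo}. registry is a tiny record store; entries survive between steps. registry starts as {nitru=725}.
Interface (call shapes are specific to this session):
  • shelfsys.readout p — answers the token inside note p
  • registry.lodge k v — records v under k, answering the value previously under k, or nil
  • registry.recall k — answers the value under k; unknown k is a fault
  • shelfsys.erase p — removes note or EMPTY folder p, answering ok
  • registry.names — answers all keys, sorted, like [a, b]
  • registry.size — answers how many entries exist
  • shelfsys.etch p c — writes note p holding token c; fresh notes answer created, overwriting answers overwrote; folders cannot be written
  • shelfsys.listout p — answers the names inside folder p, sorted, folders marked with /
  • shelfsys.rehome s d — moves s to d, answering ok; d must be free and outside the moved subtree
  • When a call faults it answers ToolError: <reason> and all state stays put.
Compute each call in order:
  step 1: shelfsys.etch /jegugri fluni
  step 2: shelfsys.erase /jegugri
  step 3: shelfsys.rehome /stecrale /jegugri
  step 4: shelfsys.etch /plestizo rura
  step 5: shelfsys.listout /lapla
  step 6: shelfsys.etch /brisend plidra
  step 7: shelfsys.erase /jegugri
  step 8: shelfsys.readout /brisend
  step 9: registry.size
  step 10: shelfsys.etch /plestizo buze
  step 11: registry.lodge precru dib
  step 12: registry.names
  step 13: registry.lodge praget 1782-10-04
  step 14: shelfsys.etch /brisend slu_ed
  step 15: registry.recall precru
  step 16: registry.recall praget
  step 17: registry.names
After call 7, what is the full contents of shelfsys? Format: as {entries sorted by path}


> shelfsys.etch p=/jegugri c=fluni
= created
> shelfsys.erase p=/jegugri
= ok
> shelfsys.rehome s=/stecrale d=/jegugri
= ok
> shelfsys.etch p=/plestizo c=rura
= created
> shelfsys.listout p=/lapla
= []
> shelfsys.etch p=/brisend c=plidra
= created
> shelfsys.erase p=/jegugri
= ok
> shelfsys.readout p=/brisend
= plidra
> registry.size
= 1
> shelfsys.etch p=/plestizo c=buze
= overwrote
> registry.lodge k=precru v=dib
= nil
> registry.names
= [nitru, precru]
> registry.lodge k=praget v=1782-10-04
= nil
> shelfsys.etch p=/brisend c=slu_ed
= overwrote
> registry.recall k=precru
= dib
> registry.recall k=praget
= 1782-10-04
> registry.names
= [nitru, praget, precru]

Answer: {brisend=plidra, lapla/, plestizo=rura}


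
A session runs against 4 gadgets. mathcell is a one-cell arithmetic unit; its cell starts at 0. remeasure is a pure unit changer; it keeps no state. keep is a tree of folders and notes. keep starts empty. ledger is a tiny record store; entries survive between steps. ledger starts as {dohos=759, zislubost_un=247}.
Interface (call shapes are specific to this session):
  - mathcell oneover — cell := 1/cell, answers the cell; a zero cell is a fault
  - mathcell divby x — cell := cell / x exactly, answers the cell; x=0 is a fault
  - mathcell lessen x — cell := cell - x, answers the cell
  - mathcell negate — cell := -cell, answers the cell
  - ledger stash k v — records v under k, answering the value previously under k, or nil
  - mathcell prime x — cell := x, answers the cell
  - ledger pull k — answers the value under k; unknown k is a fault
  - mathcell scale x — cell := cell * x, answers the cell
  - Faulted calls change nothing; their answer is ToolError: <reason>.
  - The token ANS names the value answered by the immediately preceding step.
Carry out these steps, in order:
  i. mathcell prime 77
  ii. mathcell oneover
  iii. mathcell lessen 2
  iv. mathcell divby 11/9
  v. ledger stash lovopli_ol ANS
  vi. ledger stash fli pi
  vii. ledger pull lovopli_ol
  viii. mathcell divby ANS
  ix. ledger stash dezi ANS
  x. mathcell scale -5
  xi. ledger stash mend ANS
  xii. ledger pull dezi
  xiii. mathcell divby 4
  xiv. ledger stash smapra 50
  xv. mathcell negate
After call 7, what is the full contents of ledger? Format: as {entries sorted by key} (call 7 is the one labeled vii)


Answer: {dohos=759, fli=pi, lovopli_ol=-1377/847, zislubost_un=247}

Derivation:
% mathcell prime(x→77) == 77
% mathcell oneover() == 1/77
% mathcell lessen(x→2) == -153/77
% mathcell divby(x→11/9) == -1377/847
% ledger stash(k→lovopli_ol, v→ANS) == nil
% ledger stash(k→fli, v→pi) == nil
% ledger pull(k→lovopli_ol) == -1377/847
% mathcell divby(x→ANS) == 1
% ledger stash(k→dezi, v→ANS) == nil
% mathcell scale(x→-5) == -5
% ledger stash(k→mend, v→ANS) == nil
% ledger pull(k→dezi) == 1
% mathcell divby(x→4) == -5/4
% ledger stash(k→smapra, v→50) == nil
% mathcell negate() == 5/4


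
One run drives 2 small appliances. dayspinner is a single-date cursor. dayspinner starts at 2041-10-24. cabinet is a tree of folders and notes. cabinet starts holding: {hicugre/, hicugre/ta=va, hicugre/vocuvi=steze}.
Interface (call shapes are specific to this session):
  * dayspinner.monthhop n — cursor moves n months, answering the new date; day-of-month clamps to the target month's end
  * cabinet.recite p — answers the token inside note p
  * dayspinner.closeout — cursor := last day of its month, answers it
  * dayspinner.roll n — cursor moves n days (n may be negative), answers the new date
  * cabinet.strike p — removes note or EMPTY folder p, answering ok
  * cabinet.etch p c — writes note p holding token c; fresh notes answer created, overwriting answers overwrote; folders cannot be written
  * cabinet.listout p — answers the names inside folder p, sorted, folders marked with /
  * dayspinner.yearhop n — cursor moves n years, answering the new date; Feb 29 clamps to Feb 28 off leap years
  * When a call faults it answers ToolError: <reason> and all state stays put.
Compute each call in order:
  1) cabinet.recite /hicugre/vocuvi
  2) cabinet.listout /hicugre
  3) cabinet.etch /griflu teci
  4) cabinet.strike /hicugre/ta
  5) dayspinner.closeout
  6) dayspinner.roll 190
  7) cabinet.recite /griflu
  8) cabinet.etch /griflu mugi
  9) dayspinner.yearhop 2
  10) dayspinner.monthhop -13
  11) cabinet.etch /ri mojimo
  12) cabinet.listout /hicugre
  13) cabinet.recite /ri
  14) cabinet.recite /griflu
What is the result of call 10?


>>> recite p→/hicugre/vocuvi
:: steze
>>> listout p→/hicugre
:: [ta, vocuvi]
>>> etch p→/griflu c→teci
:: created
>>> strike p→/hicugre/ta
:: ok
>>> closeout
:: 2041-10-31
>>> roll n→190
:: 2042-05-09
>>> recite p→/griflu
:: teci
>>> etch p→/griflu c→mugi
:: overwrote
>>> yearhop n→2
:: 2044-05-09
>>> monthhop n→-13
:: 2043-04-09
>>> etch p→/ri c→mojimo
:: created
>>> listout p→/hicugre
:: [vocuvi]
>>> recite p→/ri
:: mojimo
>>> recite p→/griflu
:: mugi

Answer: 2043-04-09


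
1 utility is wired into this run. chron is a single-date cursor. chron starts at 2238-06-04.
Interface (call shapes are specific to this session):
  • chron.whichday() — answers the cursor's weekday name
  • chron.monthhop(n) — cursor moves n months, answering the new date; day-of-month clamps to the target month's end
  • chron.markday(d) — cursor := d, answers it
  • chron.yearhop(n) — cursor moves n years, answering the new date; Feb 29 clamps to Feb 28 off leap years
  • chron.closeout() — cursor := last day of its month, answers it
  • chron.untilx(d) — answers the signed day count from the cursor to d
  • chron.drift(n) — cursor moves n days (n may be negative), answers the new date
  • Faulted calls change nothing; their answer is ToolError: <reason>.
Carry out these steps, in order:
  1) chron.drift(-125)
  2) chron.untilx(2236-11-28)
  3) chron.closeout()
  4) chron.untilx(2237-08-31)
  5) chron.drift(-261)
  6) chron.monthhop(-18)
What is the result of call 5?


% chron.drift(n=-125) : 2238-01-30
% chron.untilx(d=2236-11-28) : -428
% chron.closeout() : 2238-01-31
% chron.untilx(d=2237-08-31) : -153
% chron.drift(n=-261) : 2237-05-15
% chron.monthhop(n=-18) : 2235-11-15

Answer: 2237-05-15


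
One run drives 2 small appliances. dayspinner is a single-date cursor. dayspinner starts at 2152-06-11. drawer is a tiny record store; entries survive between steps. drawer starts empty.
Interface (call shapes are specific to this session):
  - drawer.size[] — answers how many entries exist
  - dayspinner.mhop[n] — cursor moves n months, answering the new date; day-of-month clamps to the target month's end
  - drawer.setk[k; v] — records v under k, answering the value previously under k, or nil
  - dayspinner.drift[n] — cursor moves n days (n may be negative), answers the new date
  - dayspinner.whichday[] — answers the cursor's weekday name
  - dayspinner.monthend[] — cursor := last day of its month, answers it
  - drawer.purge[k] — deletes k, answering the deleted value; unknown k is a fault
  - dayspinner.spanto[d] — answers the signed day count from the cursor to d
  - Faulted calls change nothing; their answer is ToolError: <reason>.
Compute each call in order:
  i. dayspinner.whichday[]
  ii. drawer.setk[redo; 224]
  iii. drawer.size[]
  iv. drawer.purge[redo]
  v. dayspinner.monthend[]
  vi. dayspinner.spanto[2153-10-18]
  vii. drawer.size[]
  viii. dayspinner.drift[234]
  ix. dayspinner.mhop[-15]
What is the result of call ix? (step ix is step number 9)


Answer: 2151-11-19

Derivation:
Invoking dayspinner.whichday: Sunday.
I try drawer.setk with k=redo, v=224, and observe nil.
Calling drawer.size(), and see 1.
I run drawer.purge with k=redo, giving 224.
I use dayspinner.monthend, yielding 2152-06-30.
Now I run dayspinner.spanto with d=2153-10-18, — result: 475.
Using drawer.size, → 0.
Next I call dayspinner.drift with n=234, — result: 2153-02-19.
I invoke dayspinner.mhop with n=-15, — result: 2151-11-19.


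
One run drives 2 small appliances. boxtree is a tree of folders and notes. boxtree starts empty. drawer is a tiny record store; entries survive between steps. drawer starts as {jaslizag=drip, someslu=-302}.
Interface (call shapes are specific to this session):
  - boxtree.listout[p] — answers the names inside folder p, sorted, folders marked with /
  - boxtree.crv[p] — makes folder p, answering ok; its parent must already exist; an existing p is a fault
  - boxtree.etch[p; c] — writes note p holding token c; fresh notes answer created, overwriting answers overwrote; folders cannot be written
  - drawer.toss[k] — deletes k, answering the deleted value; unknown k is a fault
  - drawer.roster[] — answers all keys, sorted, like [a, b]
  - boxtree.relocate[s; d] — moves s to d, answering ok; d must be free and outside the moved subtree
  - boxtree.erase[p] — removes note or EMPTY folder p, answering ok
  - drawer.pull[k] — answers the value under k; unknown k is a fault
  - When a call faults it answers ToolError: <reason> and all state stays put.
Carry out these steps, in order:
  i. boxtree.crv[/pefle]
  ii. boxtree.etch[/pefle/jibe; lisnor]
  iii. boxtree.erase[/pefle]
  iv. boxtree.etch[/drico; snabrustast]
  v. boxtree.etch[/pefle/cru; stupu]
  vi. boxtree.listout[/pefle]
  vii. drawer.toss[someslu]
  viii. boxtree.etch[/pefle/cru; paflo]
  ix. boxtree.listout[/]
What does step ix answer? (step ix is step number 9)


Now I run boxtree.crv using p='/pefle', → ok.
Then boxtree.etch using p='/pefle/jibe', c='lisnor', — result: created.
I use boxtree.erase using p='/pefle', → ToolError: not empty.
I run boxtree.etch using p='/drico', c='snabrustast', → created.
Using boxtree.etch using p='/pefle/cru', c='stupu', — result: created.
Then boxtree.listout using p='/pefle', and get [cru, jibe].
Calling drawer.toss using k='someslu', which returns -302.
Now I run boxtree.etch using p='/pefle/cru', c='paflo', and see overwrote.
I use boxtree.listout using p='/', → [drico, pefle/].

Answer: [drico, pefle/]


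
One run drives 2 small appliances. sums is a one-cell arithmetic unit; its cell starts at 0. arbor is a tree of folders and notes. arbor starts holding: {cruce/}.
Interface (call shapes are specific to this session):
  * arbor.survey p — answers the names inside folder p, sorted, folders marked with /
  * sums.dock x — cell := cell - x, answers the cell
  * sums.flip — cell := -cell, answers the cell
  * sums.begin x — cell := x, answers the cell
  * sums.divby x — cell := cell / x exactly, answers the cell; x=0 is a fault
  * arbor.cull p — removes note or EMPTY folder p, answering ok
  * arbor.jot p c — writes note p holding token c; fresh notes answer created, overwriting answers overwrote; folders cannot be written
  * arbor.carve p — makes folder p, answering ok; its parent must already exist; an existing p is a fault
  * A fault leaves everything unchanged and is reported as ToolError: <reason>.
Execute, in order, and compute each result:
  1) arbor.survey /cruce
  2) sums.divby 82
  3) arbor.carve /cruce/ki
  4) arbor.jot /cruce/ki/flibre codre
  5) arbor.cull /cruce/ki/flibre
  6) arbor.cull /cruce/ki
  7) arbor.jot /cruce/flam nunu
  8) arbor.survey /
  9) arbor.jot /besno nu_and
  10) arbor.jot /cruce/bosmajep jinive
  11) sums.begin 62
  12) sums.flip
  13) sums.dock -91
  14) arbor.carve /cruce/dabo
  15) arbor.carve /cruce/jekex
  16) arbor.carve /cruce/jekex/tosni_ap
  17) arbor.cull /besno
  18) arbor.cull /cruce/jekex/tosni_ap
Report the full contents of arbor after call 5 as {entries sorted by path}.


Answer: {cruce/, cruce/ki/}

Derivation:
$ survey p='/cruce'
[out] []
$ divby x='82'
[out] 0
$ carve p='/cruce/ki'
[out] ok
$ jot p='/cruce/ki/flibre' c='codre'
[out] created
$ cull p='/cruce/ki/flibre'
[out] ok
$ cull p='/cruce/ki'
[out] ok
$ jot p='/cruce/flam' c='nunu'
[out] created
$ survey p='/'
[out] [cruce/]
$ jot p='/besno' c='nu_and'
[out] created
$ jot p='/cruce/bosmajep' c='jinive'
[out] created
$ begin x='62'
[out] 62
$ flip
[out] -62
$ dock x='-91'
[out] 29
$ carve p='/cruce/dabo'
[out] ok
$ carve p='/cruce/jekex'
[out] ok
$ carve p='/cruce/jekex/tosni_ap'
[out] ok
$ cull p='/besno'
[out] ok
$ cull p='/cruce/jekex/tosni_ap'
[out] ok


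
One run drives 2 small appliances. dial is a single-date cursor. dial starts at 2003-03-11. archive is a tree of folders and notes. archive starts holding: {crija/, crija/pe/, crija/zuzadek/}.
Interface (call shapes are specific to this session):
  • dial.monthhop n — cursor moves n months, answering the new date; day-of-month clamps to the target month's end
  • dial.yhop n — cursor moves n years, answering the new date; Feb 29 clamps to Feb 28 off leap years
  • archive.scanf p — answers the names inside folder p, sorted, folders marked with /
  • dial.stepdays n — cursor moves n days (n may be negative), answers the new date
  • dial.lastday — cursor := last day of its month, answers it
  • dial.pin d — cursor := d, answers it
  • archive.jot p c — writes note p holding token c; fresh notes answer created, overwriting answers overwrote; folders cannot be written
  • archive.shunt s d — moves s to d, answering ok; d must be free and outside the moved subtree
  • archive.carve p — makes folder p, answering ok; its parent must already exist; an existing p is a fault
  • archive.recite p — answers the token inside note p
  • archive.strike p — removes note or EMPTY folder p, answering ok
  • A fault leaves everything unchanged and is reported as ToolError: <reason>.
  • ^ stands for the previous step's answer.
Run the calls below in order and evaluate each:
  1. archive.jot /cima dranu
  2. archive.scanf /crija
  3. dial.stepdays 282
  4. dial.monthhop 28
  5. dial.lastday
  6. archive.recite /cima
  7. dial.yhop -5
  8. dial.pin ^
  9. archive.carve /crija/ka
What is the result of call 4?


Answer: 2006-04-18

Derivation:
Do: archive.jot[p: /cima; c: dranu]
See: created
Do: archive.scanf[p: /crija]
See: [pe/, zuzadek/]
Do: dial.stepdays[n: 282]
See: 2003-12-18
Do: dial.monthhop[n: 28]
See: 2006-04-18
Do: dial.lastday[]
See: 2006-04-30
Do: archive.recite[p: /cima]
See: dranu
Do: dial.yhop[n: -5]
See: 2001-04-30
Do: dial.pin[d: ^]
See: 2001-04-30
Do: archive.carve[p: /crija/ka]
See: ok


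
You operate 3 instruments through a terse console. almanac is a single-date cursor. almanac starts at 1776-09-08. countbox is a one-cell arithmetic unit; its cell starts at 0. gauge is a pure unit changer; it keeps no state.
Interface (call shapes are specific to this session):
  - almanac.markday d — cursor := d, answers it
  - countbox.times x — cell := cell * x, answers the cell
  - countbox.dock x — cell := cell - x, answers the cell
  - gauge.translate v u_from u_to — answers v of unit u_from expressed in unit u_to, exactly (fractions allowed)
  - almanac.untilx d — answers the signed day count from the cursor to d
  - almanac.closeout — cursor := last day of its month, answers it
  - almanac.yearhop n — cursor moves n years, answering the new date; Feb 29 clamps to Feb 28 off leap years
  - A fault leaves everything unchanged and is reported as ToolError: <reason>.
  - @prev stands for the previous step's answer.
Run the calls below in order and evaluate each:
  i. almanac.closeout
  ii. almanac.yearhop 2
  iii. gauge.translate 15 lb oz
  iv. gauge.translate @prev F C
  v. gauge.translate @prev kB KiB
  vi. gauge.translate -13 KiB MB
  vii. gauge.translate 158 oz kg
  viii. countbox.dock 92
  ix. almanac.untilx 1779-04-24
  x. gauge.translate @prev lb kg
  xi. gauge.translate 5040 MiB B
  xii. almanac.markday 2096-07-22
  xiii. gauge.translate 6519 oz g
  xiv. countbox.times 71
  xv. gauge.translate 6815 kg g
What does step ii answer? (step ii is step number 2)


>>> almanac.closeout
  1776-09-30
>>> almanac.yearhop n→2
  1778-09-30
>>> gauge.translate v→15 u_from→lb u_to→oz
  240
>>> gauge.translate v→@prev u_from→F u_to→C
  1040/9
>>> gauge.translate v→@prev u_from→kB u_to→KiB
  8125/72
>>> gauge.translate v→-13 u_from→KiB u_to→MB
  -208/15625
>>> gauge.translate v→158 u_from→oz u_to→kg
  3583379723/800000000
>>> countbox.dock x→92
  -92
>>> almanac.untilx d→1779-04-24
  206
>>> gauge.translate v→@prev u_from→lb u_to→kg
  4672001411/50000000
>>> gauge.translate v→5040 u_from→MiB u_to→B
  5284823040
>>> almanac.markday d→2096-07-22
  2096-07-22
>>> gauge.translate v→6519 u_from→oz u_to→g
  295696866003/1600000
>>> countbox.times x→71
  -6532
>>> gauge.translate v→6815 u_from→kg u_to→g
  6815000

Answer: 1778-09-30


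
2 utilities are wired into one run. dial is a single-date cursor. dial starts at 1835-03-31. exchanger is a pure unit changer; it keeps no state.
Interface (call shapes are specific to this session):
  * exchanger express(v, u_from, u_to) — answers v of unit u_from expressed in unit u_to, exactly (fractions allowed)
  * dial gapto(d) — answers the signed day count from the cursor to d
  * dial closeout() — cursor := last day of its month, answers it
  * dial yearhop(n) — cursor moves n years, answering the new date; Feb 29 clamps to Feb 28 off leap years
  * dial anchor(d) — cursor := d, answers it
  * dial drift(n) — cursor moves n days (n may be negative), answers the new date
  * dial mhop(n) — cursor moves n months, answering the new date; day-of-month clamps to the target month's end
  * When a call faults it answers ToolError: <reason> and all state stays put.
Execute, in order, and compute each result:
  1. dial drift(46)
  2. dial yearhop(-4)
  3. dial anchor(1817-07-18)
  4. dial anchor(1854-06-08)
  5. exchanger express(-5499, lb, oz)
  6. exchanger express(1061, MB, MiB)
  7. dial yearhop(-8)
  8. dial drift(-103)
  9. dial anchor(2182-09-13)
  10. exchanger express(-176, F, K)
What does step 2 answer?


Answer: 1831-05-16

Derivation:
Next I call dial drift(n=46), yielding 1835-05-16.
I run dial yearhop(n=-4), and observe 1831-05-16.
Using dial anchor(d=1817-07-18), giving 1817-07-18.
Then dial anchor(d=1854-06-08), giving 1854-06-08.
Then exchanger express(v=-5499, u_from=lb, u_to=oz), and see -87984.
I use exchanger express(v=1061, u_from=MB, u_to=MiB): 16578125/16384.
I try dial yearhop(n=-8), — result: 1846-06-08.
Using dial drift(n=-103), — result: 1846-02-25.
Then dial anchor(d=2182-09-13), — result: 2182-09-13.
I invoke exchanger express(v=-176, u_from=F, u_to=K), and see 28367/180.


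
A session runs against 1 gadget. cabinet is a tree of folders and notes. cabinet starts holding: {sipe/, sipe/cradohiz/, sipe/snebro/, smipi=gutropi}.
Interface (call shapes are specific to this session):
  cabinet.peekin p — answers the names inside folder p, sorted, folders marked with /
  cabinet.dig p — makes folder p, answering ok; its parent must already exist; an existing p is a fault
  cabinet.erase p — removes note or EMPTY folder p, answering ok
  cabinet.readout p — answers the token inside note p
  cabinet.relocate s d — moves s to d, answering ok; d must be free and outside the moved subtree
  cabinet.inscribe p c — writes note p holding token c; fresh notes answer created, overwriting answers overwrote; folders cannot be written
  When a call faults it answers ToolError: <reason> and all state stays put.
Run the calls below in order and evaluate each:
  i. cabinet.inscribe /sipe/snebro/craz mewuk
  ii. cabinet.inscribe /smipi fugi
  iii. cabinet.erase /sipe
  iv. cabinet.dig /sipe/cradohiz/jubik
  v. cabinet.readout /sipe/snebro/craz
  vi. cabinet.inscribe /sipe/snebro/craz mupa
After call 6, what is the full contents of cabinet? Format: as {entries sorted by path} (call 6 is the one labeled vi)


Answer: {sipe/, sipe/cradohiz/, sipe/cradohiz/jubik/, sipe/snebro/, sipe/snebro/craz=mupa, smipi=fugi}

Derivation:
;; cabinet.inscribe(p='/sipe/snebro/craz', c='mewuk') -> created
;; cabinet.inscribe(p='/smipi', c='fugi') -> overwrote
;; cabinet.erase(p='/sipe') -> ToolError: not empty
;; cabinet.dig(p='/sipe/cradohiz/jubik') -> ok
;; cabinet.readout(p='/sipe/snebro/craz') -> mewuk
;; cabinet.inscribe(p='/sipe/snebro/craz', c='mupa') -> overwrote
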